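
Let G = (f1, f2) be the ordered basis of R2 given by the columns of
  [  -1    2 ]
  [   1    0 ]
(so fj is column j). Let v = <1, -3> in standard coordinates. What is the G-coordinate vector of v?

[v]_G is the unique c with M c = v, where M has columns f1, f2.
System: -c_1 + 2c_2 = 1, c_1 + 0c_2 = -3; solving gives c_1 = -3, c_2 = -1.
Check: -3f1 - f2 = <1, -3>.

<-3, -1>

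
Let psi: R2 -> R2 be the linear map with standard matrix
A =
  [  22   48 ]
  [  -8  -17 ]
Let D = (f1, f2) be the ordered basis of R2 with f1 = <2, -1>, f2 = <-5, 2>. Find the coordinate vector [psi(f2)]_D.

Compute psi(f2) = A f2 = <-14, 6> in standard coordinates.
Then write this in D-coordinates: solve for y in y_1 f1 + y_2 f2 = <-14, 6>.
This gives y = <-2, 2>, which is column 2 of [psi]_D.

<-2, 2>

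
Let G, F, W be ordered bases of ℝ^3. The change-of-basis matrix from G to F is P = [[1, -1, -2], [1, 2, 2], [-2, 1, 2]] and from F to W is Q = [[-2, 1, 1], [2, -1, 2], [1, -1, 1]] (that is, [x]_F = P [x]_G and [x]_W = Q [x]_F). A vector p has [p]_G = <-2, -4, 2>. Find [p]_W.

<2, 10, 8>

First [p]_F = P [p]_G = <-2, -6, 4>.
Then [p]_W = Q [p]_F = <2, 10, 8>.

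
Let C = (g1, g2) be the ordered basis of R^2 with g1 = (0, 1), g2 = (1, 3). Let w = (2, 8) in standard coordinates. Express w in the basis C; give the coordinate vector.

(2, 2)

We seek scalars with c_1 g1 + c_2 g2 = w; equivalently solve M c = w where the columns of M are g1, g2.
System: 0c_1 + c_2 = 2, c_1 + 3c_2 = 8; solving gives c_1 = 2, c_2 = 2.
Check: 2g1 + 2g2 = (2, 8).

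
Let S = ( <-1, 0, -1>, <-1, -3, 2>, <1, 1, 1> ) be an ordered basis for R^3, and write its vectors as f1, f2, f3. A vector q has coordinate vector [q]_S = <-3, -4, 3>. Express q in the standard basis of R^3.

The coordinates say q = -3f1 - 4f2 + 3f3; adding the scaled basis vectors gives <10, 15, -2>.

<10, 15, -2>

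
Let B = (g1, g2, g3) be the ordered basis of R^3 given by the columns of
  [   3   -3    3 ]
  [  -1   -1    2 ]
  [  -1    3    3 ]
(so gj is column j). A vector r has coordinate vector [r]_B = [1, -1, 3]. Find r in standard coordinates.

r = M [r]_B, where M has columns g1, ..., g3.
Carrying out the matrix-vector product, r = [15, 6, 5].

[15, 6, 5]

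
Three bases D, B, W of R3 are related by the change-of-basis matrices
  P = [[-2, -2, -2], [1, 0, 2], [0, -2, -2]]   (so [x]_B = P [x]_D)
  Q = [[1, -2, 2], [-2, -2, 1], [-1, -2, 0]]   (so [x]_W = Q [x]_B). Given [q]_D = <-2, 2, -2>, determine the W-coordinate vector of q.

Apply P to get B-coordinates <4, -6, 0>, then Q to get W-coordinates.
The result is [q]_W = <16, 4, 8>.

<16, 4, 8>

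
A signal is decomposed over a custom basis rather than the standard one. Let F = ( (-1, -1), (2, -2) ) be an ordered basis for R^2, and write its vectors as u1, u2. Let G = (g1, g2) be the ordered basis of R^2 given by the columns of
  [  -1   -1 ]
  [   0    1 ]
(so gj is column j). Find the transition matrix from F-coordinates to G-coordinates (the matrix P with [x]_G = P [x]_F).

Take x = uj: its F-coordinates are the j-th standard unit vector, so P e_j — column j of P — equals [uj]_G.
u1 = 2g1 - g2, giving column 1 = (2, -1); repeating for each j gives P = [[2, 0], [-1, -2]].

[[2, 0], [-1, -2]]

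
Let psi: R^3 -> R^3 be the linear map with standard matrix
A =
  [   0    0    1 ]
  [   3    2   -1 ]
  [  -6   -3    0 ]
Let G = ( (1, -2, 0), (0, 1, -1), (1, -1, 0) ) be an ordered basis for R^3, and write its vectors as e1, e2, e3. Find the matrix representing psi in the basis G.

Let P have columns e1, ..., e3. Then [psi]_G = P^(-1) A P.
Here det P = 1, so P^(-1) is integer; computing A P first and then P^(-1)(A P) gives [[1, 1, 2], [0, 3, 3], [-1, -2, -2]].

[[1, 1, 2], [0, 3, 3], [-1, -2, -2]]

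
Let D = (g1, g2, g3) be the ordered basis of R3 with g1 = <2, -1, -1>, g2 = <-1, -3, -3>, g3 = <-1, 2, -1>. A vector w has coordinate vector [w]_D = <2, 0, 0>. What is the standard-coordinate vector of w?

The coordinates say w = 2g1 + 0·g2 + 0·g3; adding the scaled basis vectors gives <4, -2, -2>.

<4, -2, -2>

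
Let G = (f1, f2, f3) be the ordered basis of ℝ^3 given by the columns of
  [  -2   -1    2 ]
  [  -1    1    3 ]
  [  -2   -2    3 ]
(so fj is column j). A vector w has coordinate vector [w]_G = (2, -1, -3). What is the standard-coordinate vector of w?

(-9, -12, -11)

The coordinates say w = 2f1 - f2 - 3f3; adding the scaled basis vectors gives (-9, -12, -11).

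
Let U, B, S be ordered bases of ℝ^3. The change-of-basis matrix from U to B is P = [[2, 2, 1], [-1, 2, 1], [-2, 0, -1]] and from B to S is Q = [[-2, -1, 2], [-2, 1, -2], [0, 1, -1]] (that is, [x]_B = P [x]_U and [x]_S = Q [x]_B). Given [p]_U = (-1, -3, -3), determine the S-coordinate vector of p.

First [p]_B = P [p]_U = (-11, -8, 5).
Then [p]_S = Q [p]_B = (40, 4, -13).

(40, 4, -13)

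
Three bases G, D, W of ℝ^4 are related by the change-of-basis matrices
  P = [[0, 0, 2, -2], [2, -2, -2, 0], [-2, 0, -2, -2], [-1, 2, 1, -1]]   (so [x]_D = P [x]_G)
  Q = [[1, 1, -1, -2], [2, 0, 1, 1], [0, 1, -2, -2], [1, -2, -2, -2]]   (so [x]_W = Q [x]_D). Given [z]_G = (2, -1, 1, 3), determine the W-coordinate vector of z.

Apply P to get D-coordinates (-4, 4, -12, -6), then Q to get W-coordinates.
The result is [z]_W = (24, -26, 40, 24).

(24, -26, 40, 24)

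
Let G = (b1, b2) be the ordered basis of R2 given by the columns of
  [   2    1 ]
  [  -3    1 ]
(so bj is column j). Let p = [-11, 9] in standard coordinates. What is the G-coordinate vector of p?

[-4, -3]

We seek scalars with c_1 b1 + c_2 b2 = p; equivalently solve M c = p where the columns of M are b1, b2.
System: 2c_1 + c_2 = -11, -3c_1 + c_2 = 9; solving gives c_1 = -4, c_2 = -3.
Check: -4b1 - 3b2 = [-11, 9].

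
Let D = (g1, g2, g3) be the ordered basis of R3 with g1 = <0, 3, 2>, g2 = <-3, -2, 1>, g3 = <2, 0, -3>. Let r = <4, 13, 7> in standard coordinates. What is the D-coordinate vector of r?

We seek scalars with c_1 g1 + ... + c_3 g3 = r; equivalently solve M c = r where the columns of M are g1, ..., g3.
Solving this 3x3 system gives c = (3, -2, -1).
Check: 3g1 - 2g2 - g3 = <4, 13, 7>.

<3, -2, -1>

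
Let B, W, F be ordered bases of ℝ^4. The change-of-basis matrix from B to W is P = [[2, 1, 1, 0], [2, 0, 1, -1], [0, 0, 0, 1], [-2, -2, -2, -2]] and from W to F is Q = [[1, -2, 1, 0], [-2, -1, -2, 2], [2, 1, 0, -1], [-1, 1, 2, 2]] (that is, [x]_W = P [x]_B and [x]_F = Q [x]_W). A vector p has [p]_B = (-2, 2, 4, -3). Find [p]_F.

Apply P to get W-coordinates (2, 3, -3, -2), then Q to get F-coordinates.
The result is [p]_F = (-7, -5, 9, -9).

(-7, -5, 9, -9)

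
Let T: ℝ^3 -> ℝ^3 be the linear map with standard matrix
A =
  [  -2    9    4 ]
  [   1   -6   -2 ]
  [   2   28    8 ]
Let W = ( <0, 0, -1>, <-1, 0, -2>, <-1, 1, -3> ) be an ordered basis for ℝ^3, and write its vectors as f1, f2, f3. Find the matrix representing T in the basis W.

The j-th column of [T]_W is [T(fj)]_W.
T(f1) = A f1 = <-4, 2, -8> = -2f1 + 2f2 + 2f3, so column 1 is <-2, 2, 2>.
Repeating for f2, f3 and assembling the columns gives [[-2, 3, -3], [2, 3, 2], [2, 3, -1]].

[[-2, 3, -3], [2, 3, 2], [2, 3, -1]]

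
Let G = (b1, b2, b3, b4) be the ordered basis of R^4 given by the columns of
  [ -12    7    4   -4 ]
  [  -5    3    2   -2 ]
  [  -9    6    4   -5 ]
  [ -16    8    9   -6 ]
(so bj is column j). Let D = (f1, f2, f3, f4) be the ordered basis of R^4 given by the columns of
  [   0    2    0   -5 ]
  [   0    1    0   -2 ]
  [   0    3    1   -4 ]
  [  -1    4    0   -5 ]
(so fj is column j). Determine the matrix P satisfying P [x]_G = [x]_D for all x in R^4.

[[2, 1, -1, -2], [-1, 1, 2, -2], [2, -1, -2, 1], [2, -1, 0, 0]]

Column j of P is [bj]_D, since P maps G-coordinates to D-coordinates.
Expressing b1 in D: b1 = 2f1 - f2 + 2f3 + 2f4, so column 1 of P is (2, -1, 2, 2).
Doing the same for each bj gives P = [[2, 1, -1, -2], [-1, 1, 2, -2], [2, -1, -2, 1], [2, -1, 0, 0]].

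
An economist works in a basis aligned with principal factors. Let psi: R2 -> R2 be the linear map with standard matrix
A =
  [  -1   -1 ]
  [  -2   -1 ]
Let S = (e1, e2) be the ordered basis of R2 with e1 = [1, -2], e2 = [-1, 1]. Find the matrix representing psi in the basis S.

With P the matrix whose columns are e1, e2, [psi]_S = P^(-1) A P.
Column by column: psi(e1) = A e1 = [1, 0]; its S-coordinates [-1, -2] give column 1.
Continuing for each basis vector yields [psi]_S = [[-1, -1], [-2, -1]].

[[-1, -1], [-2, -1]]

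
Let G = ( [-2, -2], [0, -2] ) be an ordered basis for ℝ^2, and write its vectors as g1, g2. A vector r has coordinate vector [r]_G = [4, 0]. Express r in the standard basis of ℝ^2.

The coordinates say r = 4g1 + 0·g2; adding the scaled basis vectors gives [-8, -8].

[-8, -8]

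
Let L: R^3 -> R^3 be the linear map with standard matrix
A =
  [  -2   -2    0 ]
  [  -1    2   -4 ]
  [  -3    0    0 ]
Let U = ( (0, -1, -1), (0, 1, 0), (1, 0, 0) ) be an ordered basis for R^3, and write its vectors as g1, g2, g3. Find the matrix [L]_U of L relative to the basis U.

Let P have columns g1, ..., g3. Then [L]_U = P^(-1) A P.
Here det P = 1, so P^(-1) is integer; computing A P first and then P^(-1)(A P) gives [[0, 0, 3], [2, 2, 2], [2, -2, -2]].

[[0, 0, 3], [2, 2, 2], [2, -2, -2]]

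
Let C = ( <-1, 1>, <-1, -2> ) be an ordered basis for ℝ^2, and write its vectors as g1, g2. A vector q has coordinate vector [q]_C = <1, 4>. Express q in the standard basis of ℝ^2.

<-5, -7>

The coordinates say q = g1 + 4g2; adding the scaled basis vectors gives <-5, -7>.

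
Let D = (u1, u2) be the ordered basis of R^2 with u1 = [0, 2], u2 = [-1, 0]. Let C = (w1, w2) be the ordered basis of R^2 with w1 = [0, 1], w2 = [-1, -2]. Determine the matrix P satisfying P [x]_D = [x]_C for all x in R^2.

[[2, 2], [0, 1]]

Let M have columns uj and N have columns wj. Then for every x, N [x]_C = x = M [x]_D, so P = N^(-1) M.
Since det N = 1, N^(-1) has integer entries; multiplying gives P = [[2, 2], [0, 1]].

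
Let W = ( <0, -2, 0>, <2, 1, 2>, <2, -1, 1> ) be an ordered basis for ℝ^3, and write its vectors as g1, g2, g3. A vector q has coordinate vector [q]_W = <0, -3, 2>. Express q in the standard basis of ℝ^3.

By definition q = 0·g1 - 3g2 + 2g3.
Summing componentwise gives <-2, -5, -4>.

<-2, -5, -4>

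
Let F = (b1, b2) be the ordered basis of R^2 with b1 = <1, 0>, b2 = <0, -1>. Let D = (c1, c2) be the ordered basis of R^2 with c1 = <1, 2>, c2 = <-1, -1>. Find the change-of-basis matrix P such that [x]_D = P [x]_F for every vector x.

[[-1, -1], [-2, -1]]

Column j of P is [bj]_D, since P maps F-coordinates to D-coordinates.
Expressing b1 in D: b1 = -c1 - 2c2, so column 1 of P is <-1, -2>.
Doing the same for each bj gives P = [[-1, -1], [-2, -1]].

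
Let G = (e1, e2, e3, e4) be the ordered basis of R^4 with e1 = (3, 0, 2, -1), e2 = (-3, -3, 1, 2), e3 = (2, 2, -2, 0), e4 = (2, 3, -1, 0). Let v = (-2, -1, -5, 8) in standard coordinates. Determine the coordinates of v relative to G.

(0, 4, 4, 1)

[v]_G is the unique c with M c = v, where M has columns e1, ..., e4.
Gaussian elimination on [M | v] yields c = (0, 4, 4, 1).
Check: 0·e1 + 4e2 + 4e3 + e4 = (-2, -1, -5, 8).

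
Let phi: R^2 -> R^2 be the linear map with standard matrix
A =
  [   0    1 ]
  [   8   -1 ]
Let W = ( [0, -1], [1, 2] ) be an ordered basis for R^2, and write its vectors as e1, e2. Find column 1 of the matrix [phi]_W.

[-3, -1]

Compute phi(e1) = A e1 = [-1, 1] in standard coordinates.
Then write this in W-coordinates: solve for y in y_1 e1 + y_2 e2 = [-1, 1].
This gives y = [-3, -1], which is column 1 of [phi]_W.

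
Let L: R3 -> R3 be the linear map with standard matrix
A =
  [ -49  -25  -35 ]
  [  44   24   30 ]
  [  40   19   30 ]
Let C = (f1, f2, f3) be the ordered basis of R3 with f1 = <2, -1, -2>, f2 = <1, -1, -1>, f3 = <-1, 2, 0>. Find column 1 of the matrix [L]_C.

<-1, 1, 2>

Compute L(f1) = A f1 = <-3, 4, 1> in standard coordinates.
Then write this in C-coordinates: solve for y in y_1 f1 + ... + y_3 f3 = <-3, 4, 1>.
This gives y = <-1, 1, 2>, which is column 1 of [L]_C.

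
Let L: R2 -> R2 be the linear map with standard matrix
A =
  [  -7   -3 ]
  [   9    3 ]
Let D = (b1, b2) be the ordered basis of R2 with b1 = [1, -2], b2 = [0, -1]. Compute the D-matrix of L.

With P the matrix whose columns are b1, b2, [L]_D = P^(-1) A P.
Column by column: L(b1) = A b1 = [-1, 3]; its D-coordinates [-1, -1] give column 1.
Continuing for each basis vector yields [L]_D = [[-1, 3], [-1, -3]].

[[-1, 3], [-1, -3]]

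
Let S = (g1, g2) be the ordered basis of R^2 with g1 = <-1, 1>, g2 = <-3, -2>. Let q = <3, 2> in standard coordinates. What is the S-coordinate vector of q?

<0, -1>

We seek scalars with c_1 g1 + c_2 g2 = q; equivalently solve M c = q where the columns of M are g1, g2.
System: -c_1 - 3c_2 = 3, c_1 - 2c_2 = 2; solving gives c_1 = 0, c_2 = -1.
Check: 0·g1 - g2 = <3, 2>.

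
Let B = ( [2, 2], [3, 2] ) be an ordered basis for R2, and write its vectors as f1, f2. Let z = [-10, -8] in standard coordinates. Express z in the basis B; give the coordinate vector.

[z]_B is the unique c with M c = z, where M has columns f1, f2.
System: 2c_1 + 3c_2 = -10, 2c_1 + 2c_2 = -8; solving gives c_1 = -2, c_2 = -2.
Check: -2f1 - 2f2 = [-10, -8].

[-2, -2]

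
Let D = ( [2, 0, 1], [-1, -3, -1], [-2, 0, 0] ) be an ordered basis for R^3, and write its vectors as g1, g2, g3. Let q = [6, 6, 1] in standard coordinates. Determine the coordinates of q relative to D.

[-1, -2, -3]

[q]_D is the unique c with M c = q, where M has columns g1, ..., g3.
Solving this 3x3 system gives c = (-1, -2, -3).
Check: -g1 - 2g2 - 3g3 = [6, 6, 1].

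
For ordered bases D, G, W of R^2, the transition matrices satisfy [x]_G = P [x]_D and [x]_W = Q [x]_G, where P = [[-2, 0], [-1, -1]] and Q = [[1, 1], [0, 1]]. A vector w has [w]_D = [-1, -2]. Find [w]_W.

Composing the changes, [w]_W = Q P [w]_D.
Q P = [[-3, -1], [-1, -1]]; applying this to [-1, -2] gives [5, 3].

[5, 3]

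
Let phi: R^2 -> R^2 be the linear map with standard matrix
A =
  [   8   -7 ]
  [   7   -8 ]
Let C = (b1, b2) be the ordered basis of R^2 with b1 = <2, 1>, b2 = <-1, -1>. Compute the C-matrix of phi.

The j-th column of [phi]_C is [phi(bj)]_C.
phi(b1) = A b1 = <9, 6> = 3b1 - 3b2, so column 1 is <3, -3>.
Repeating for b2 and assembling the columns gives [[3, -2], [-3, -3]].

[[3, -2], [-3, -3]]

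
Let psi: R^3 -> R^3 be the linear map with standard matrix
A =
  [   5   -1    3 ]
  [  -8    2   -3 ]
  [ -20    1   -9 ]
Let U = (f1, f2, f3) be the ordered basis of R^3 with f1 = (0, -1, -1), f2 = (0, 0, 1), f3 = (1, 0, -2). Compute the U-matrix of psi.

[[-1, 3, 2], [3, 0, -2], [-2, 3, -1]]

With P the matrix whose columns are f1, ..., f3, [psi]_U = P^(-1) A P.
Column by column: psi(f1) = A f1 = (-2, 1, 8); its U-coordinates (-1, 3, -2) give column 1.
Continuing for each basis vector yields [psi]_U = [[-1, 3, 2], [3, 0, -2], [-2, 3, -1]].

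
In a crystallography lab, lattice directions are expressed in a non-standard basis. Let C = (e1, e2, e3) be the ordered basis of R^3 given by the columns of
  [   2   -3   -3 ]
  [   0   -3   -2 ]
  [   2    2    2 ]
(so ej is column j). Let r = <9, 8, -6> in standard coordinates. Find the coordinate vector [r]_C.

Write r = c_1 e1 + ... + c_3 e3 and solve for the c_i.
Row-reducing the augmented matrix [M | r] gives c = (0, -2, -1).
Check: 0·e1 - 2e2 - e3 = <9, 8, -6>.

<0, -2, -1>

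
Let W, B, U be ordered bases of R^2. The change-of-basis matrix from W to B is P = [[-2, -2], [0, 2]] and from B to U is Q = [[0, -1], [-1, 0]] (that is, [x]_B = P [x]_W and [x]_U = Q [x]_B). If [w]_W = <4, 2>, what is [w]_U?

<-4, 12>

Apply P to get B-coordinates <-12, 4>, then Q to get U-coordinates.
The result is [w]_U = <-4, 12>.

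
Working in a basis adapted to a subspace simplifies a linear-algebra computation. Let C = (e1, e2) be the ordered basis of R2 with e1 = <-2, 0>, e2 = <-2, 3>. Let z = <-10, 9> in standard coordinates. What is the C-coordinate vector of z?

Write z = c_1 e1 + c_2 e2 and solve for the c_i.
System: -2c_1 - 2c_2 = -10, 0c_1 + 3c_2 = 9; solving gives c_1 = 2, c_2 = 3.
Check: 2e1 + 3e2 = <-10, 9>.

<2, 3>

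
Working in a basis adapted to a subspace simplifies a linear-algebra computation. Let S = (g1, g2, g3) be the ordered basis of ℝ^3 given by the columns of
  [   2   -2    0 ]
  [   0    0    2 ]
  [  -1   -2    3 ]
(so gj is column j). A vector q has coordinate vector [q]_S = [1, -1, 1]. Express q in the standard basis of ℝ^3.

[4, 2, 4]

The coordinates say q = g1 - g2 + g3; adding the scaled basis vectors gives [4, 2, 4].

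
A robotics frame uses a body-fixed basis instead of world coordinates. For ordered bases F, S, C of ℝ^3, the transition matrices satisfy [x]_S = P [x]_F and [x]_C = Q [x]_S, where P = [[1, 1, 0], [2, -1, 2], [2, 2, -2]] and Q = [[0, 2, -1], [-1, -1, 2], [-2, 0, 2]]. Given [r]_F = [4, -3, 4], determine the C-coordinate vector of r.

[44, -32, -14]

First [r]_S = P [r]_F = [1, 19, -6].
Then [r]_C = Q [r]_S = [44, -32, -14].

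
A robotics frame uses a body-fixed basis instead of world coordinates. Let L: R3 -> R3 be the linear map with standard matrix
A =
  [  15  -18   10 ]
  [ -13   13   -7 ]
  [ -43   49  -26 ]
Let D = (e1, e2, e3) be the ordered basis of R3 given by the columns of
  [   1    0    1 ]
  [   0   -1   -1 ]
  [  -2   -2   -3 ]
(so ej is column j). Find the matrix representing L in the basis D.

[[-2, 1, 1], [2, 2, 3], [-3, -3, 2]]

Let P have columns e1, ..., e3. Then [L]_D = P^(-1) A P.
Here det P = -1, so P^(-1) is integer; computing A P first and then P^(-1)(A P) gives [[-2, 1, 1], [2, 2, 3], [-3, -3, 2]].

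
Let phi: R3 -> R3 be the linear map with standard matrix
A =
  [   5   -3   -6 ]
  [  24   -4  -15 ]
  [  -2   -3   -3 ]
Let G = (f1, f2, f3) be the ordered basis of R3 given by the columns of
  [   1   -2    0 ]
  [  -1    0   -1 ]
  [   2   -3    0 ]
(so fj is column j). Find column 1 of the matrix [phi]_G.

Compute phi(f1) = A f1 = [-4, -2, -5] in standard coordinates.
Then write this in G-coordinates: solve for y in y_1 f1 + ... + y_3 f3 = [-4, -2, -5].
This gives y = [2, 3, 0], which is column 1 of [phi]_G.

[2, 3, 0]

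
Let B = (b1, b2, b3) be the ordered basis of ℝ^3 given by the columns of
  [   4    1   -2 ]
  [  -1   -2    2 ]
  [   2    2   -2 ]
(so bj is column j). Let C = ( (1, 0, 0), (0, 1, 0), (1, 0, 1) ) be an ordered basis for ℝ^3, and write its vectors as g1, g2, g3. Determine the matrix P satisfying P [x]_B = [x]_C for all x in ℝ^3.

Take x = bj: its B-coordinates are the j-th standard unit vector, so P e_j — column j of P — equals [bj]_C.
b1 = 2g1 - g2 + 2g3, giving column 1 = (2, -1, 2); repeating for each j gives P = [[2, -1, 0], [-1, -2, 2], [2, 2, -2]].

[[2, -1, 0], [-1, -2, 2], [2, 2, -2]]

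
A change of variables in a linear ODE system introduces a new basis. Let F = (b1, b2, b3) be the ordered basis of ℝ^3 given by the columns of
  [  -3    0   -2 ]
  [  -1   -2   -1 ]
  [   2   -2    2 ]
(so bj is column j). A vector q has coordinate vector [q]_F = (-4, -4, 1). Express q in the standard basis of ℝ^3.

By definition q = -4b1 - 4b2 + b3.
Summing componentwise gives (10, 11, 2).

(10, 11, 2)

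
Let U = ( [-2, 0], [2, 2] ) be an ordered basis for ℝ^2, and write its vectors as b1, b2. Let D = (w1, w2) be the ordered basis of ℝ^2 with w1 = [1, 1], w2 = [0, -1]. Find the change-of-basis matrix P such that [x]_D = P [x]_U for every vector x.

Let M have columns bj and N have columns wj. Then for every x, N [x]_D = x = M [x]_U, so P = N^(-1) M.
Since det N = -1, N^(-1) has integer entries; multiplying gives P = [[-2, 2], [-2, 0]].

[[-2, 2], [-2, 0]]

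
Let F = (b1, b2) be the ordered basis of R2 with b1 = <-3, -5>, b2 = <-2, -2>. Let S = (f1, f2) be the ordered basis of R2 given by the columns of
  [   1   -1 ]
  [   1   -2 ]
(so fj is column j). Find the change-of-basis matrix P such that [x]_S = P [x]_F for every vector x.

[[-1, -2], [2, 0]]

Take x = bj: its F-coordinates are the j-th standard unit vector, so P e_j — column j of P — equals [bj]_S.
b1 = -f1 + 2f2, giving column 1 = <-1, 2>; repeating for each j gives P = [[-1, -2], [2, 0]].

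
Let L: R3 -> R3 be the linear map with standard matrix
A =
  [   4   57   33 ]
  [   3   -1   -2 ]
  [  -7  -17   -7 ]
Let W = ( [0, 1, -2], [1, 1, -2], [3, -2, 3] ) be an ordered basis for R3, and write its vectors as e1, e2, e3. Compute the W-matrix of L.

[[-3, 1, -2], [0, 1, 3], [-3, -2, -2]]

Let P have columns e1, ..., e3. Then [L]_W = P^(-1) A P.
Here det P = 1, so P^(-1) is integer; computing A P first and then P^(-1)(A P) gives [[-3, 1, -2], [0, 1, 3], [-3, -2, -2]].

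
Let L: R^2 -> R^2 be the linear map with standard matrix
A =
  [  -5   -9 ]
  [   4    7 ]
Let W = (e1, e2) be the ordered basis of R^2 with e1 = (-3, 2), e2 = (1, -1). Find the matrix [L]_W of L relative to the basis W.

[[1, -1], [0, 1]]

Let P have columns e1, e2. Then [L]_W = P^(-1) A P.
Here det P = 1, so P^(-1) is integer; computing A P first and then P^(-1)(A P) gives [[1, -1], [0, 1]].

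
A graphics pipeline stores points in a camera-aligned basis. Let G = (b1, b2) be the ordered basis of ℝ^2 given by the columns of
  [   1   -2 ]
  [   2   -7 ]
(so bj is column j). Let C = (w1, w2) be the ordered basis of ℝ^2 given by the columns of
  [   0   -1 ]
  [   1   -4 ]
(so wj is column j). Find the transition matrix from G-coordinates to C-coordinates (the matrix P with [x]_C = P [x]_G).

[[-2, 1], [-1, 2]]

Let M have columns bj and N have columns wj. Then for every x, N [x]_C = x = M [x]_G, so P = N^(-1) M.
Since det N = 1, N^(-1) has integer entries; multiplying gives P = [[-2, 1], [-1, 2]].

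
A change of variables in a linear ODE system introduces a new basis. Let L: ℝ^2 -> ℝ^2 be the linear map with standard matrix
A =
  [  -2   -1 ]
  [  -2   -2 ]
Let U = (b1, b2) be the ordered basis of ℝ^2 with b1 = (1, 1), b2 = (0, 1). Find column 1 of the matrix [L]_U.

Column 1 of [L]_U is the U-coordinate vector of L(b1).
In standard coordinates L(b1) = A b1 = (-3, -4).
Converting to U: (-3, -4) = -3b1 - b2, so the coordinate vector is (-3, -1).

(-3, -1)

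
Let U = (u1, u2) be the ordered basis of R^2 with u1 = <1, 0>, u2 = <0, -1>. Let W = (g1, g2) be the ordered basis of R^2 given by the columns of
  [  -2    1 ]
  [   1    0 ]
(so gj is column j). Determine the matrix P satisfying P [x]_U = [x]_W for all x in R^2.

Column j of P is [uj]_W, since P maps U-coordinates to W-coordinates.
Expressing u1 in W: u1 = 0·g1 + g2, so column 1 of P is <0, 1>.
Doing the same for each uj gives P = [[0, -1], [1, -2]].

[[0, -1], [1, -2]]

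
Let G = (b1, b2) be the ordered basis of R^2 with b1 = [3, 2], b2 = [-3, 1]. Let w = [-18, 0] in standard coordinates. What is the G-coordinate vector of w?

Write w = c_1 b1 + c_2 b2 and solve for the c_i.
System: 3c_1 - 3c_2 = -18, 2c_1 + c_2 = 0; solving gives c_1 = -2, c_2 = 4.
Check: -2b1 + 4b2 = [-18, 0].

[-2, 4]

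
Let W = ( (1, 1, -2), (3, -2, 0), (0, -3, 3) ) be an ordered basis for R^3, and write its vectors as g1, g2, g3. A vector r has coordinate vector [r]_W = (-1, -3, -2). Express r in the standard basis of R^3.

(-10, 11, -4)

r = M [r]_W, where M has columns g1, ..., g3.
Carrying out the matrix-vector product, r = (-10, 11, -4).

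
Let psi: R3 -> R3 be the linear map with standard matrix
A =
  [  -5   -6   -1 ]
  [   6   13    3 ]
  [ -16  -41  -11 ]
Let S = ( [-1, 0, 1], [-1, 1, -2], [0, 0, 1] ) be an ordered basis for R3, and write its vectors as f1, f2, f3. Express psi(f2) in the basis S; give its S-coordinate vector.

Compute psi(f2) = A f2 = [1, 1, -3] in standard coordinates.
Then write this in S-coordinates: solve for y in y_1 f1 + ... + y_3 f3 = [1, 1, -3].
This gives y = [-2, 1, 1], which is column 2 of [psi]_S.

[-2, 1, 1]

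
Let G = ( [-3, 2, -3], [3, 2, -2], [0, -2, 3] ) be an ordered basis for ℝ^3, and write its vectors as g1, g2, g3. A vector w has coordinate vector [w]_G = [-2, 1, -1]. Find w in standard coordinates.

[9, 0, 1]

By definition w = -2g1 + g2 - g3.
Summing componentwise gives [9, 0, 1].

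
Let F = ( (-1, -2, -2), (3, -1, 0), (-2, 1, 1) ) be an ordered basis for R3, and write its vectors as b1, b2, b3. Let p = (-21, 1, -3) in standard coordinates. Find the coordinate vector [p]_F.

(3, -4, 3)

[p]_F is the unique c with M c = p, where M has columns b1, ..., b3.
Solving this 3x3 system gives c = (3, -4, 3).
Check: 3b1 - 4b2 + 3b3 = (-21, 1, -3).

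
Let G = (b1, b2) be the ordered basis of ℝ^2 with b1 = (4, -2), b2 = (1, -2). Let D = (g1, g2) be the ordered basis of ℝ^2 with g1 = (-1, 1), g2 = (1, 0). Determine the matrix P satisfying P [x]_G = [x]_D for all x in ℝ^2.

Take x = bj: its G-coordinates are the j-th standard unit vector, so P e_j — column j of P — equals [bj]_D.
b1 = -2g1 + 2g2, giving column 1 = (-2, 2); repeating for each j gives P = [[-2, -2], [2, -1]].

[[-2, -2], [2, -1]]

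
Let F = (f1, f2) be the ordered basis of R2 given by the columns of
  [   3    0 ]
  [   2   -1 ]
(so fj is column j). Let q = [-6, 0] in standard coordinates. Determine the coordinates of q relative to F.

Write q = c_1 f1 + c_2 f2 and solve for the c_i.
System: 3c_1 + 0c_2 = -6, 2c_1 - c_2 = 0; solving gives c_1 = -2, c_2 = -4.
Check: -2f1 - 4f2 = [-6, 0].

[-2, -4]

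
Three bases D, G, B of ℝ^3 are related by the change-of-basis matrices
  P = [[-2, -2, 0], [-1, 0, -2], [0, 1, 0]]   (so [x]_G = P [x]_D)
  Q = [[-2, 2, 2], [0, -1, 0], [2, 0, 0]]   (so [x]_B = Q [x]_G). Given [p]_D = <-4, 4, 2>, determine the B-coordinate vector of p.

First [p]_G = P [p]_D = <0, 0, 4>.
Then [p]_B = Q [p]_G = <8, 0, 0>.

<8, 0, 0>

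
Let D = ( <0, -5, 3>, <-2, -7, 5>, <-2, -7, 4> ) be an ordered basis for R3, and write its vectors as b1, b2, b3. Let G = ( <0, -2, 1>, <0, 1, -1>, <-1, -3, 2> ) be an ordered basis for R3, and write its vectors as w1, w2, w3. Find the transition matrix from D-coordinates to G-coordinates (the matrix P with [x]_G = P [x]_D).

[[2, 0, 1], [-1, -1, 1], [0, 2, 2]]

Take x = bj: its D-coordinates are the j-th standard unit vector, so P e_j — column j of P — equals [bj]_G.
b1 = 2w1 - w2 + 0·w3, giving column 1 = <2, -1, 0>; repeating for each j gives P = [[2, 0, 1], [-1, -1, 1], [0, 2, 2]].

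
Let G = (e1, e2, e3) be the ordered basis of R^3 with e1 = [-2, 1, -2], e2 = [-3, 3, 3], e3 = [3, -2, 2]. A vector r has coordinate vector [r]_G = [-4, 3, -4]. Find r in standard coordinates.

[-13, 13, 9]

By definition r = -4e1 + 3e2 - 4e3.
Summing componentwise gives [-13, 13, 9].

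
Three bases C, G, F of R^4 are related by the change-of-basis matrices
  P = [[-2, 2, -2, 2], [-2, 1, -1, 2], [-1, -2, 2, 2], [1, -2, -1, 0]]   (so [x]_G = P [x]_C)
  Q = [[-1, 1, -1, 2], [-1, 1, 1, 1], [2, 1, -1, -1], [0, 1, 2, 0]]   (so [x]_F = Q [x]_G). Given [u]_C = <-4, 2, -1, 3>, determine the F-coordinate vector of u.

<-21, -6, 60, 25>

Apply P to get G-coordinates <20, 17, 4, -7>, then Q to get F-coordinates.
The result is [u]_F = <-21, -6, 60, 25>.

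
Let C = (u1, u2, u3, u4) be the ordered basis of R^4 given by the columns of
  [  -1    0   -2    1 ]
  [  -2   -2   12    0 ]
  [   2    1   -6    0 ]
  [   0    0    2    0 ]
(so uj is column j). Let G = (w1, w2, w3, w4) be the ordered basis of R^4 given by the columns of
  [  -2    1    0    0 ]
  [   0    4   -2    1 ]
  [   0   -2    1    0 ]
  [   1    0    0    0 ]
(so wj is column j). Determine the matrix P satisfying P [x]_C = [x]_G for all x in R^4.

[[0, 0, 2, 0], [-1, 0, 2, 1], [0, 1, -2, 2], [2, 0, 0, 0]]

Let M have columns uj and N have columns wj. Then for every x, N [x]_G = x = M [x]_C, so P = N^(-1) M.
Since det N = 1, N^(-1) has integer entries; multiplying gives P = [[0, 0, 2, 0], [-1, 0, 2, 1], [0, 1, -2, 2], [2, 0, 0, 0]].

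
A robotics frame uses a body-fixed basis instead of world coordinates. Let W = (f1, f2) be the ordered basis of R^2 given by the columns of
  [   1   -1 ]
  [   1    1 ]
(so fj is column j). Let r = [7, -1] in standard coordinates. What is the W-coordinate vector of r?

[3, -4]

[r]_W is the unique c with M c = r, where M has columns f1, f2.
System: c_1 - c_2 = 7, c_1 + c_2 = -1; solving gives c_1 = 3, c_2 = -4.
Check: 3f1 - 4f2 = [7, -1].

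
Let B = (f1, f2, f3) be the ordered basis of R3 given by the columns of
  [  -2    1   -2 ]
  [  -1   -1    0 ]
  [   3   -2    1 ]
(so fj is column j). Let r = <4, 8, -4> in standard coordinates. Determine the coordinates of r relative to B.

We seek scalars with c_1 f1 + ... + c_3 f3 = r; equivalently solve M c = r where the columns of M are f1, ..., f3.
Row-reducing the augmented matrix [M | r] gives c = (-4, -4, 0).
Check: -4f1 - 4f2 + 0·f3 = <4, 8, -4>.

<-4, -4, 0>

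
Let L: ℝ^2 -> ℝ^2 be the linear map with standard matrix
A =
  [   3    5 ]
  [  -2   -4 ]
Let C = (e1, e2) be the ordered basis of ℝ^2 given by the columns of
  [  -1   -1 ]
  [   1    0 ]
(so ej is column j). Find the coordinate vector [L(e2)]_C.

(2, 1)

Column 2 of [L]_C is the C-coordinate vector of L(e2).
In standard coordinates L(e2) = A e2 = (-3, 2).
Converting to C: (-3, 2) = 2e1 + e2, so the coordinate vector is (2, 1).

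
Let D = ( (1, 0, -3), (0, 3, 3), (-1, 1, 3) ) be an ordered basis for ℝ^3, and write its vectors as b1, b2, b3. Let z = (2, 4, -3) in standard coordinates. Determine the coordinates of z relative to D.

Write z = c_1 b1 + ... + c_3 b3 and solve for the c_i.
Gaussian elimination on [M | z] yields c = (3, 1, 1).
Check: 3b1 + b2 + b3 = (2, 4, -3).

(3, 1, 1)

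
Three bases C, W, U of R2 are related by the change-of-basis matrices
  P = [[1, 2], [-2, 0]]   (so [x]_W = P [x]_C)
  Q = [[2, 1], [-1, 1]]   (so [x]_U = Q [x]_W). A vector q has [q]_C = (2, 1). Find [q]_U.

(4, -8)

Apply P to get W-coordinates (4, -4), then Q to get U-coordinates.
The result is [q]_U = (4, -8).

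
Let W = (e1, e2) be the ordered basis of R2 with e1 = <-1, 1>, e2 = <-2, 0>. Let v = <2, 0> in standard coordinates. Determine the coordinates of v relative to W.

<0, -1>

[v]_W is the unique c with M c = v, where M has columns e1, e2.
System: -c_1 - 2c_2 = 2, c_1 + 0c_2 = 0; solving gives c_1 = 0, c_2 = -1.
Check: 0·e1 - e2 = <2, 0>.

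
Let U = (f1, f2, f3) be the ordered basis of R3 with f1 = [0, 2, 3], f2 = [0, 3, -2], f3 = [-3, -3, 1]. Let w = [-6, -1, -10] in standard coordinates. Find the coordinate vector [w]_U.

[-2, 3, 2]

Write w = c_1 f1 + ... + c_3 f3 and solve for the c_i.
Row-reducing the augmented matrix [M | w] gives c = (-2, 3, 2).
Check: -2f1 + 3f2 + 2f3 = [-6, -1, -10].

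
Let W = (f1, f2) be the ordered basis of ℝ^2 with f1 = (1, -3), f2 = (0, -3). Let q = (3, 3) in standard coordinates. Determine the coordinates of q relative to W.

Write q = c_1 f1 + c_2 f2 and solve for the c_i.
System: c_1 + 0c_2 = 3, -3c_1 - 3c_2 = 3; solving gives c_1 = 3, c_2 = -4.
Check: 3f1 - 4f2 = (3, 3).

(3, -4)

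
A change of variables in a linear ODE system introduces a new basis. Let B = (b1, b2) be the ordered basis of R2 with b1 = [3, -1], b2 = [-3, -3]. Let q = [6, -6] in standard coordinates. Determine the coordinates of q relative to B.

[3, 1]

Write q = c_1 b1 + c_2 b2 and solve for the c_i.
System: 3c_1 - 3c_2 = 6, -c_1 - 3c_2 = -6; solving gives c_1 = 3, c_2 = 1.
Check: 3b1 + b2 = [6, -6].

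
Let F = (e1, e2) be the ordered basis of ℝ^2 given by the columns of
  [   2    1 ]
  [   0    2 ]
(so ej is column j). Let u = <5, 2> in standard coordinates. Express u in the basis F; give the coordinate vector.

[u]_F is the unique c with M c = u, where M has columns e1, e2.
System: 2c_1 + c_2 = 5, 0c_1 + 2c_2 = 2; solving gives c_1 = 2, c_2 = 1.
Check: 2e1 + e2 = <5, 2>.

<2, 1>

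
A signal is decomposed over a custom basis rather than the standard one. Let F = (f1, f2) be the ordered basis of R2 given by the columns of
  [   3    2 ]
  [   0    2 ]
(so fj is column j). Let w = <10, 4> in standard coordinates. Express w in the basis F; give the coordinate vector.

Write w = c_1 f1 + c_2 f2 and solve for the c_i.
System: 3c_1 + 2c_2 = 10, 0c_1 + 2c_2 = 4; solving gives c_1 = 2, c_2 = 2.
Check: 2f1 + 2f2 = <10, 4>.

<2, 2>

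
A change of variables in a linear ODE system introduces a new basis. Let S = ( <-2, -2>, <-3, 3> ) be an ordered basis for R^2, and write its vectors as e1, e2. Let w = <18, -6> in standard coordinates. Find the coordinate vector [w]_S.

<-3, -4>

We seek scalars with c_1 e1 + c_2 e2 = w; equivalently solve M c = w where the columns of M are e1, e2.
System: -2c_1 - 3c_2 = 18, -2c_1 + 3c_2 = -6; solving gives c_1 = -3, c_2 = -4.
Check: -3e1 - 4e2 = <18, -6>.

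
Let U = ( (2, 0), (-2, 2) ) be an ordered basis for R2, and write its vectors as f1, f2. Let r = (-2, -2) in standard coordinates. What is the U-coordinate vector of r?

We seek scalars with c_1 f1 + c_2 f2 = r; equivalently solve M c = r where the columns of M are f1, f2.
System: 2c_1 - 2c_2 = -2, 0c_1 + 2c_2 = -2; solving gives c_1 = -2, c_2 = -1.
Check: -2f1 - f2 = (-2, -2).

(-2, -1)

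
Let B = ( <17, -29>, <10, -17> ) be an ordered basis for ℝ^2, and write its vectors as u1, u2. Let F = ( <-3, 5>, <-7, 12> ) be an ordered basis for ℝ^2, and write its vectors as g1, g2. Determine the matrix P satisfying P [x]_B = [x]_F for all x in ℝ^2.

[[-1, -1], [-2, -1]]

Let M have columns uj and N have columns gj. Then for every x, N [x]_F = x = M [x]_B, so P = N^(-1) M.
Since det N = -1, N^(-1) has integer entries; multiplying gives P = [[-1, -1], [-2, -1]].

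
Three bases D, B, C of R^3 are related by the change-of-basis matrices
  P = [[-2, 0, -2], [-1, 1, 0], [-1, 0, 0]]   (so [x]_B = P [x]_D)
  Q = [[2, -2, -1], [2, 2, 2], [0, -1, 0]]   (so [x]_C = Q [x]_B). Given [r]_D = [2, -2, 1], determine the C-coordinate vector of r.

[-2, -24, 4]

First [r]_B = P [r]_D = [-6, -4, -2].
Then [r]_C = Q [r]_B = [-2, -24, 4].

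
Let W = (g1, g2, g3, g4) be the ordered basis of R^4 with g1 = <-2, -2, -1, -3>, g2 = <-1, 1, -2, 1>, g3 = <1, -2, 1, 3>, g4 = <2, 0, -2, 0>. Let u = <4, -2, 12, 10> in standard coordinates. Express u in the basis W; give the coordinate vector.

[u]_W is the unique c with M c = u, where M has columns g1, ..., g4.
Gaussian elimination on [M | u] yields c = (-2, -2, 2, -2).
Check: -2g1 - 2g2 + 2g3 - 2g4 = <4, -2, 12, 10>.

<-2, -2, 2, -2>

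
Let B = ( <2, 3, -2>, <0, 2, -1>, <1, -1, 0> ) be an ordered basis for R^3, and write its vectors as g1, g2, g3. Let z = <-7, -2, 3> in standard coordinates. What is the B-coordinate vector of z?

<-3, 3, -1>

We seek scalars with c_1 g1 + ... + c_3 g3 = z; equivalently solve M c = z where the columns of M are g1, ..., g3.
Row-reducing the augmented matrix [M | z] gives c = (-3, 3, -1).
Check: -3g1 + 3g2 - g3 = <-7, -2, 3>.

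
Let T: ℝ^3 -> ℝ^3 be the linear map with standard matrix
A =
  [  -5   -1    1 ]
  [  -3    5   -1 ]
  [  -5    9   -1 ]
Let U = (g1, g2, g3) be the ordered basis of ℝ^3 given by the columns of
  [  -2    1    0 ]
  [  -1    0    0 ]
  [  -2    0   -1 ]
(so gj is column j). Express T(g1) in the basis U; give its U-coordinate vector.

<-3, 3, 3>

Compute T(g1) = A g1 = <9, 3, 3> in standard coordinates.
Then write this in U-coordinates: solve for y in y_1 g1 + ... + y_3 g3 = <9, 3, 3>.
This gives y = <-3, 3, 3>, which is column 1 of [T]_U.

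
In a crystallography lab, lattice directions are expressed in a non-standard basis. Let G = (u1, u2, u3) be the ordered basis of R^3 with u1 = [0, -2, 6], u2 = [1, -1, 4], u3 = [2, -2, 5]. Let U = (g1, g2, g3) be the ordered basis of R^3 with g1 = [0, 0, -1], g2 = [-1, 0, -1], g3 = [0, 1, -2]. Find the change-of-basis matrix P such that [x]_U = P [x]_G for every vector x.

Let M have columns uj and N have columns gj. Then for every x, N [x]_U = x = M [x]_G, so P = N^(-1) M.
Since det N = 1, N^(-1) has integer entries; multiplying gives P = [[-2, -1, 1], [0, -1, -2], [-2, -1, -2]].

[[-2, -1, 1], [0, -1, -2], [-2, -1, -2]]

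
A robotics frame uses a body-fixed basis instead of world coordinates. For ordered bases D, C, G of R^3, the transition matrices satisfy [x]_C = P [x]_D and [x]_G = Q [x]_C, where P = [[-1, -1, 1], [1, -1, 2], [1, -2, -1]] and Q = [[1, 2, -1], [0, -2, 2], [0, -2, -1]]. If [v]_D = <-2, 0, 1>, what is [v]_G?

First [v]_C = P [v]_D = <3, 0, -3>.
Then [v]_G = Q [v]_C = <6, -6, 3>.

<6, -6, 3>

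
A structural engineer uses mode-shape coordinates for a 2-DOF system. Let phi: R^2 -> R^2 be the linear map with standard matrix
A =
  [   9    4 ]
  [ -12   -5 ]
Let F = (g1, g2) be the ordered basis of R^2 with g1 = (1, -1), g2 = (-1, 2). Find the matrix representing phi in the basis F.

[[3, 0], [-2, 1]]

Let P have columns g1, g2. Then [phi]_F = P^(-1) A P.
Here det P = 1, so P^(-1) is integer; computing A P first and then P^(-1)(A P) gives [[3, 0], [-2, 1]].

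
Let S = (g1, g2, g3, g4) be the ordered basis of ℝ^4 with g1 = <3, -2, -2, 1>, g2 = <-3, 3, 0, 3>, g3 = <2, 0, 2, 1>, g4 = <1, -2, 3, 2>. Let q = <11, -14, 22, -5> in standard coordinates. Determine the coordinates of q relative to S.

[q]_S is the unique c with M c = q, where M has columns g1, ..., g4.
Solving this 4x4 system gives c = (-3, -4, 2, 4).
Check: -3g1 - 4g2 + 2g3 + 4g4 = <11, -14, 22, -5>.

<-3, -4, 2, 4>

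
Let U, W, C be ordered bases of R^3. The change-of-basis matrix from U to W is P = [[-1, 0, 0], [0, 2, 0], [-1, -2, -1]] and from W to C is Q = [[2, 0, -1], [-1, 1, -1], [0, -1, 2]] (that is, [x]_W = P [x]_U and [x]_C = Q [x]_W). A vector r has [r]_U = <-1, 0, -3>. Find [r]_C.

Composing the changes, [r]_C = Q P [r]_U.
Q P = [[-1, 2, 1], [2, 4, 1], [-2, -6, -2]]; applying this to <-1, 0, -3> gives <-2, -5, 8>.

<-2, -5, 8>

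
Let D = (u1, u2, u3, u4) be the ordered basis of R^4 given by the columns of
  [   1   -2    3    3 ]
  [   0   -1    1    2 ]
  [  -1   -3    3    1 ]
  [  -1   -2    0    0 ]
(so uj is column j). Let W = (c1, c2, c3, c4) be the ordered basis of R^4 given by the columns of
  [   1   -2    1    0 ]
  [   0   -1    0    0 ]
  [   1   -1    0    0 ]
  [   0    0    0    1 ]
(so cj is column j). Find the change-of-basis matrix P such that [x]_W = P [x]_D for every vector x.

Take x = uj: its D-coordinates are the j-th standard unit vector, so P e_j — column j of P — equals [uj]_W.
u1 = -c1 + 0·c2 + 2c3 - c4, giving column 1 = (-1, 0, 2, -1); repeating for each j gives P = [[-1, -2, 2, -1], [0, 1, -1, -2], [2, 2, -1, 0], [-1, -2, 0, 0]].

[[-1, -2, 2, -1], [0, 1, -1, -2], [2, 2, -1, 0], [-1, -2, 0, 0]]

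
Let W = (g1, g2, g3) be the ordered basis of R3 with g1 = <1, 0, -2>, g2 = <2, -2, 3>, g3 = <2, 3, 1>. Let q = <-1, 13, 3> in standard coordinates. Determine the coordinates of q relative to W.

<-3, -2, 3>

[q]_W is the unique c with M c = q, where M has columns g1, ..., g3.
Gaussian elimination on [M | q] yields c = (-3, -2, 3).
Check: -3g1 - 2g2 + 3g3 = <-1, 13, 3>.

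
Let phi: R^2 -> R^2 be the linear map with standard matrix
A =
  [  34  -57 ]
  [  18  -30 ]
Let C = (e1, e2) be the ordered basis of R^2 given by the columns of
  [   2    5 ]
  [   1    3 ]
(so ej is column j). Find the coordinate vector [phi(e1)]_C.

Compute phi(e1) = A e1 = [11, 6] in standard coordinates.
Then write this in C-coordinates: solve for y in y_1 e1 + y_2 e2 = [11, 6].
This gives y = [3, 1], which is column 1 of [phi]_C.

[3, 1]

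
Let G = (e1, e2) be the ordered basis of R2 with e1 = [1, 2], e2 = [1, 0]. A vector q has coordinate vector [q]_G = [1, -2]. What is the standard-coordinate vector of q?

[-1, 2]

By definition q = e1 - 2e2.
Summing componentwise gives [-1, 2].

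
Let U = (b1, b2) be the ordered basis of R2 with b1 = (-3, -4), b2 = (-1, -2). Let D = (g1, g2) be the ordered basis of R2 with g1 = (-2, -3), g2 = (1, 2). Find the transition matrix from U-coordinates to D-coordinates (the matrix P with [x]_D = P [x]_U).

[[2, 0], [1, -1]]

Take x = bj: its U-coordinates are the j-th standard unit vector, so P e_j — column j of P — equals [bj]_D.
b1 = 2g1 + g2, giving column 1 = (2, 1); repeating for each j gives P = [[2, 0], [1, -1]].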